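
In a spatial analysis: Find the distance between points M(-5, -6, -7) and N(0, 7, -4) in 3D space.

d = √[(x₂-x₁)² + (y₂-y₁)² + (z₂-z₁)²]
  = √[5² + 13² + 3²]
  = √[25 + 169 + 9]
  = √203
  ≈ 14.25

14.25


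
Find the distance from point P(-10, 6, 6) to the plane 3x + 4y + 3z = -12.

distance = |a·x₀ + b·y₀ + c·z₀ - d| / √(a² + b² + c²)
  = |3·(-10) + 4·6 + 3·6 - (-12)| / √(3² + 4² + 3²)
  = |-30 + 24 + 18 + 12| / √(9 + 16 + 9)
  = |24| / √34
  = 24 / 5.831
  ≈ 4.116

4.116


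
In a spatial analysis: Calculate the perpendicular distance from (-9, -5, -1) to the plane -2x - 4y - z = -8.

distance = |a·x₀ + b·y₀ + c·z₀ - d| / √(a² + b² + c²)
  = |(-2)·(-9) + (-4)·(-5) + (-1)·(-1) - (-8)| / √((-2)² + (-4)² + (-1)²)
  = |18 + 20 + 1 + 8| / √(4 + 16 + 1)
  = |47| / √21
  = 47 / 4.583
  ≈ 10.26

10.26


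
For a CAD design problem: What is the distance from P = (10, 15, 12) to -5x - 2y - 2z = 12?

distance = |a·x₀ + b·y₀ + c·z₀ - d| / √(a² + b² + c²)
  = |(-5)·10 + (-2)·15 + (-2)·12 - 12| / √((-5)² + (-2)² + (-2)²)
  = |-50 - 30 - 24 - 12| / √(25 + 4 + 4)
  = |-116| / √33
  = 116 / 5.745
  ≈ 20.19

20.19


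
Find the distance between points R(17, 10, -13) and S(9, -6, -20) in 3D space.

d = √[(x₂-x₁)² + (y₂-y₁)² + (z₂-z₁)²]
  = √[(-8)² + (-16)² + (-7)²]
  = √[64 + 256 + 49]
  = √369
  ≈ 19.21

19.21


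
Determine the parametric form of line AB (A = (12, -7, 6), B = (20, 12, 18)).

Direction vector d = B - A = (20 - 12, 12 + 7, 18 - 6) = (8, 19, 12)
Parametric form r = A + t·d:
x = 12 + 8t, y = -7 + 19t, z = 6 + 12t

x = 12 + 8t, y = -7 + 19t, z = 6 + 12t


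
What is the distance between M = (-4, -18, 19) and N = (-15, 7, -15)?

d = √[(x₂-x₁)² + (y₂-y₁)² + (z₂-z₁)²]
  = √[(-11)² + 25² + (-34)²]
  = √[121 + 625 + 1156]
  = √1902
  ≈ 43.61

43.61


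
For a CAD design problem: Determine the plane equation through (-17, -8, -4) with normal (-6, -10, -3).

The plane through P with normal n = (a, b, c) satisfies n·(r - P) = 0,
i.e. ax + by + cz = a·x₀ + b·y₀ + c·z₀.
d = (-6)·(-17) + (-10)·(-8) + (-3)·(-4)
  = 102 + 80 + 12
  = 194
Equation: -6x - 10y - 3z = 194

-6x - 10y - 3z = 194


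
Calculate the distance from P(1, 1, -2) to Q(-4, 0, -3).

d = √[(x₂-x₁)² + (y₂-y₁)² + (z₂-z₁)²]
  = √[(-5)² + (-1)² + (-1)²]
  = √[25 + 1 + 1]
  = √27
  ≈ 5.196

5.196


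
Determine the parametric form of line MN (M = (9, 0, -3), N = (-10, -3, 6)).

Direction vector d = N - M = (-10 - 9, -3 + 0, 6 + 3) = (-19, -3, 9)
Parametric form r = M + t·d:
x = 9 - 19t, y = 0 - 3t, z = -3 + 9t

x = 9 - 19t, y = 0 - 3t, z = -3 + 9t


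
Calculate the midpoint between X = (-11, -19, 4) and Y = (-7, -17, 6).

M = ((x₁+x₂)/2, (y₁+y₂)/2, (z₁+z₂)/2)
  = ((-11 - 7)/2, (-19 - 17)/2, (4 + 6)/2)
  = (-18/2, -36/2, 10/2)
  = (-9, -18, 5)

(-9, -18, 5)


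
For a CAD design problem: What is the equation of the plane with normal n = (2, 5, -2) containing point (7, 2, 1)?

The plane through P with normal n = (a, b, c) satisfies n·(r - P) = 0,
i.e. ax + by + cz = a·x₀ + b·y₀ + c·z₀.
d = 2·7 + 5·2 + (-2)·1
  = 14 + 10 - 2
  = 22
Equation: 2x + 5y - 2z = 22

2x + 5y - 2z = 22


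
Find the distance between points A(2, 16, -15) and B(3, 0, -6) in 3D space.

d = √[(x₂-x₁)² + (y₂-y₁)² + (z₂-z₁)²]
  = √[1² + (-16)² + 9²]
  = √[1 + 256 + 81]
  = √338
  ≈ 18.38

18.38


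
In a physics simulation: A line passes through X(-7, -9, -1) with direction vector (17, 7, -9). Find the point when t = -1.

P(t) = X + t·d
  = (-7 + 17·(-1), -9 + 7·(-1), -1 + (-9)·(-1))
  = (-7 - 17, -9 - 7, -1 + 9)
  = (-24, -16, 8)

(-24, -16, 8)


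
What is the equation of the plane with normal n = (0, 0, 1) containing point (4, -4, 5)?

The plane through P with normal n = (a, b, c) satisfies n·(r - P) = 0,
i.e. ax + by + cz = a·x₀ + b·y₀ + c·z₀.
d = 0·4 + 0·(-4) + 1·5
  = 0 + 0 + 5
  = 5
Equation: z = 5

z = 5


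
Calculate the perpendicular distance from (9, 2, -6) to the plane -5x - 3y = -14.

distance = |a·x₀ + b·y₀ + c·z₀ - d| / √(a² + b² + c²)
  = |(-5)·9 + (-3)·2 + 0·(-6) - (-14)| / √((-5)² + (-3)² + 0²)
  = |-45 - 6 + 0 + 14| / √(25 + 9 + 0)
  = |-37| / √34
  = 37 / 5.831
  ≈ 6.345

6.345


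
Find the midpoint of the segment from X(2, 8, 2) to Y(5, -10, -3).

M = ((x₁+x₂)/2, (y₁+y₂)/2, (z₁+z₂)/2)
  = ((2 + 5)/2, (8 - 10)/2, (2 - 3)/2)
  = (7/2, -2/2, -1/2)
  = (3.5, -1, -0.5)

(3.5, -1, -0.5)


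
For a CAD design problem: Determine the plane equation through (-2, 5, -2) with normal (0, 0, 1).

The plane through P with normal n = (a, b, c) satisfies n·(r - P) = 0,
i.e. ax + by + cz = a·x₀ + b·y₀ + c·z₀.
d = 0·(-2) + 0·5 + 1·(-2)
  = 0 + 0 - 2
  = -2
Equation: z = -2

z = -2


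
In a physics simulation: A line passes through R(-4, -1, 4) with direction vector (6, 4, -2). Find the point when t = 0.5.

P(t) = R + t·d
  = (-4 + 6·0.5, -1 + 4·0.5, 4 + (-2)·0.5)
  = (-4 + 3, -1 + 2, 4 - 1)
  = (-1, 1, 3)

(-1, 1, 3)


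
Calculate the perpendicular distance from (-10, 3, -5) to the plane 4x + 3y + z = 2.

distance = |a·x₀ + b·y₀ + c·z₀ - d| / √(a² + b² + c²)
  = |4·(-10) + 3·3 + 1·(-5) - 2| / √(4² + 3² + 1²)
  = |-40 + 9 - 5 - 2| / √(16 + 9 + 1)
  = |-38| / √26
  = 38 / 5.099
  ≈ 7.452

7.452


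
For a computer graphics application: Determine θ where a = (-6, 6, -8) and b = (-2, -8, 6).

a·b = (-6)·(-2) + 6·(-8) + (-8)·6 = 12 - 48 - 48 = -84
|a| = √((-6)² + 6² + (-8)²) = √136 ≈ 11.66
|b| = √((-2)² + (-8)² + 6²) = √104 ≈ 10.2
cos θ = (a·b)/(|a||b|) = -84/(11.66·10.2) ≈ -0.7063
θ = arccos(-0.7063) ≈ 134.9°

134.9°


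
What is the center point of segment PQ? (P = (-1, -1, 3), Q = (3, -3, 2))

M = ((x₁+x₂)/2, (y₁+y₂)/2, (z₁+z₂)/2)
  = ((-1 + 3)/2, (-1 - 3)/2, (3 + 2)/2)
  = (2/2, -4/2, 5/2)
  = (1, -2, 2.5)

(1, -2, 2.5)


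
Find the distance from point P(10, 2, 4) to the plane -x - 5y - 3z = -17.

distance = |a·x₀ + b·y₀ + c·z₀ - d| / √(a² + b² + c²)
  = |(-1)·10 + (-5)·2 + (-3)·4 - (-17)| / √((-1)² + (-5)² + (-3)²)
  = |-10 - 10 - 12 + 17| / √(1 + 25 + 9)
  = |-15| / √35
  = 15 / 5.916
  ≈ 2.535

2.535


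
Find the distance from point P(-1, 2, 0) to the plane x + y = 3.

distance = |a·x₀ + b·y₀ + c·z₀ - d| / √(a² + b² + c²)
  = |1·(-1) + 1·2 + 0·0 - 3| / √(1² + 1² + 0²)
  = |-1 + 2 + 0 - 3| / √(1 + 1 + 0)
  = |-2| / √2
  = 2 / 1.414
  ≈ 1.414

1.414


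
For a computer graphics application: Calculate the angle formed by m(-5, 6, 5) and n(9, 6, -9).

m·n = (-5)·9 + 6·6 + 5·(-9) = -45 + 36 - 45 = -54
|m| = √((-5)² + 6² + 5²) = √86 ≈ 9.274
|n| = √(9² + 6² + (-9)²) = √198 ≈ 14.07
cos θ = (m·n)/(|m||n|) = -54/(9.274·14.07) ≈ -0.4138
θ = arccos(-0.4138) ≈ 114.4°

114.4°


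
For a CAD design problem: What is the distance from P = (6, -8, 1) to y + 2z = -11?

distance = |a·x₀ + b·y₀ + c·z₀ - d| / √(a² + b² + c²)
  = |0·6 + 1·(-8) + 2·1 - (-11)| / √(0² + 1² + 2²)
  = |0 - 8 + 2 + 11| / √(0 + 1 + 4)
  = |5| / √5
  = 5 / 2.236
  ≈ 2.236

2.236


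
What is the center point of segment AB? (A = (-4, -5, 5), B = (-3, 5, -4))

M = ((x₁+x₂)/2, (y₁+y₂)/2, (z₁+z₂)/2)
  = ((-4 - 3)/2, (-5 + 5)/2, (5 - 4)/2)
  = (-7/2, 0/2, 1/2)
  = (-3.5, 0, 0.5)

(-3.5, 0, 0.5)


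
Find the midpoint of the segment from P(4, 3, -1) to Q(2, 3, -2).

M = ((x₁+x₂)/2, (y₁+y₂)/2, (z₁+z₂)/2)
  = ((4 + 2)/2, (3 + 3)/2, (-1 - 2)/2)
  = (6/2, 6/2, -3/2)
  = (3, 3, -1.5)

(3, 3, -1.5)


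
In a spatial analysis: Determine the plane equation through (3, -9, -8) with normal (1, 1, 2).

The plane through P with normal n = (a, b, c) satisfies n·(r - P) = 0,
i.e. ax + by + cz = a·x₀ + b·y₀ + c·z₀.
d = 1·3 + 1·(-9) + 2·(-8)
  = 3 - 9 - 16
  = -22
Equation: x + y + 2z = -22

x + y + 2z = -22


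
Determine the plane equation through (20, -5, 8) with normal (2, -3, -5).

The plane through P with normal n = (a, b, c) satisfies n·(r - P) = 0,
i.e. ax + by + cz = a·x₀ + b·y₀ + c·z₀.
d = 2·20 + (-3)·(-5) + (-5)·8
  = 40 + 15 - 40
  = 15
Equation: 2x - 3y - 5z = 15

2x - 3y - 5z = 15


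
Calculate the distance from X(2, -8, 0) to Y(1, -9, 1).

d = √[(x₂-x₁)² + (y₂-y₁)² + (z₂-z₁)²]
  = √[(-1)² + (-1)² + 1²]
  = √[1 + 1 + 1]
  = √3
  ≈ 1.732

1.732


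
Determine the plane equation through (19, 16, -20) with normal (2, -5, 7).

The plane through P with normal n = (a, b, c) satisfies n·(r - P) = 0,
i.e. ax + by + cz = a·x₀ + b·y₀ + c·z₀.
d = 2·19 + (-5)·16 + 7·(-20)
  = 38 - 80 - 140
  = -182
Equation: 2x - 5y + 7z = -182

2x - 5y + 7z = -182


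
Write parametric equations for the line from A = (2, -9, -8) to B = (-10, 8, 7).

Direction vector d = B - A = (-10 - 2, 8 + 9, 7 + 8) = (-12, 17, 15)
Parametric form r = A + t·d:
x = 2 - 12t, y = -9 + 17t, z = -8 + 15t

x = 2 - 12t, y = -9 + 17t, z = -8 + 15t


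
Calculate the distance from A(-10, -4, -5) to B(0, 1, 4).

d = √[(x₂-x₁)² + (y₂-y₁)² + (z₂-z₁)²]
  = √[10² + 5² + 9²]
  = √[100 + 25 + 81]
  = √206
  ≈ 14.35

14.35


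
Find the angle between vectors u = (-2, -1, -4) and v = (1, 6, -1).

u·v = (-2)·1 + (-1)·6 + (-4)·(-1) = -2 - 6 + 4 = -4
|u| = √((-2)² + (-1)² + (-4)²) = √21 ≈ 4.583
|v| = √(1² + 6² + (-1)²) = √38 ≈ 6.164
cos θ = (u·v)/(|u||v|) = -4/(4.583·6.164) ≈ -0.1416
θ = arccos(-0.1416) ≈ 98.14°

98.14°


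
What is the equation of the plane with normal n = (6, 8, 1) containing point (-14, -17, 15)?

The plane through P with normal n = (a, b, c) satisfies n·(r - P) = 0,
i.e. ax + by + cz = a·x₀ + b·y₀ + c·z₀.
d = 6·(-14) + 8·(-17) + 1·15
  = -84 - 136 + 15
  = -205
Equation: 6x + 8y + z = -205

6x + 8y + z = -205


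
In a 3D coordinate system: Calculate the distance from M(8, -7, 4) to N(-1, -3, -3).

d = √[(x₂-x₁)² + (y₂-y₁)² + (z₂-z₁)²]
  = √[(-9)² + 4² + (-7)²]
  = √[81 + 16 + 49]
  = √146
  ≈ 12.08

12.08


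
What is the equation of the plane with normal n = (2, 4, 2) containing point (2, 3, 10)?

The plane through P with normal n = (a, b, c) satisfies n·(r - P) = 0,
i.e. ax + by + cz = a·x₀ + b·y₀ + c·z₀.
d = 2·2 + 4·3 + 2·10
  = 4 + 12 + 20
  = 36
Equation: 2x + 4y + 2z = 36

2x + 4y + 2z = 36


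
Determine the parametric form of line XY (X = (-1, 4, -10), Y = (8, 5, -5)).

Direction vector d = Y - X = (8 + 1, 5 - 4, -5 + 10) = (9, 1, 5)
Parametric form r = X + t·d:
x = -1 + 9t, y = 4 + t, z = -10 + 5t

x = -1 + 9t, y = 4 + t, z = -10 + 5t


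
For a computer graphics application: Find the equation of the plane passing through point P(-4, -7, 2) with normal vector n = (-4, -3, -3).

The plane through P with normal n = (a, b, c) satisfies n·(r - P) = 0,
i.e. ax + by + cz = a·x₀ + b·y₀ + c·z₀.
d = (-4)·(-4) + (-3)·(-7) + (-3)·2
  = 16 + 21 - 6
  = 31
Equation: -4x - 3y - 3z = 31

-4x - 3y - 3z = 31


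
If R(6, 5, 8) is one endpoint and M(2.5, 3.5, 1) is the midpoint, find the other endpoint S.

S = 2M - R
  = (2·2.5 - 6, 2·3.5 - 5, 2·1 - 8)
  = (5 - 6, 7 - 5, 2 - 8)
  = (-1, 2, -6)

(-1, 2, -6)


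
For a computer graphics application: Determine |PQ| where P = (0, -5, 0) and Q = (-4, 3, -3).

d = √[(x₂-x₁)² + (y₂-y₁)² + (z₂-z₁)²]
  = √[(-4)² + 8² + (-3)²]
  = √[16 + 64 + 9]
  = √89
  ≈ 9.434

9.434


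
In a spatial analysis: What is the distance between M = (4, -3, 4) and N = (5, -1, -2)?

d = √[(x₂-x₁)² + (y₂-y₁)² + (z₂-z₁)²]
  = √[1² + 2² + (-6)²]
  = √[1 + 4 + 36]
  = √41
  ≈ 6.403

6.403


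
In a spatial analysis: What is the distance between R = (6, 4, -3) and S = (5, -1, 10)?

d = √[(x₂-x₁)² + (y₂-y₁)² + (z₂-z₁)²]
  = √[(-1)² + (-5)² + 13²]
  = √[1 + 25 + 169]
  = √195
  ≈ 13.96

13.96


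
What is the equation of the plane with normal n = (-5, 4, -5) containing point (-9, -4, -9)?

The plane through P with normal n = (a, b, c) satisfies n·(r - P) = 0,
i.e. ax + by + cz = a·x₀ + b·y₀ + c·z₀.
d = (-5)·(-9) + 4·(-4) + (-5)·(-9)
  = 45 - 16 + 45
  = 74
Equation: -5x + 4y - 5z = 74

-5x + 4y - 5z = 74


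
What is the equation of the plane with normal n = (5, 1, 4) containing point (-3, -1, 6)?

The plane through P with normal n = (a, b, c) satisfies n·(r - P) = 0,
i.e. ax + by + cz = a·x₀ + b·y₀ + c·z₀.
d = 5·(-3) + 1·(-1) + 4·6
  = -15 - 1 + 24
  = 8
Equation: 5x + y + 4z = 8

5x + y + 4z = 8


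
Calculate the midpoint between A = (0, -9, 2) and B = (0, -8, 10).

M = ((x₁+x₂)/2, (y₁+y₂)/2, (z₁+z₂)/2)
  = ((0 + 0)/2, (-9 - 8)/2, (2 + 10)/2)
  = (0/2, -17/2, 12/2)
  = (0, -8.5, 6)

(0, -8.5, 6)


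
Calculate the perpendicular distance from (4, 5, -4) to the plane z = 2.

distance = |a·x₀ + b·y₀ + c·z₀ - d| / √(a² + b² + c²)
  = |0·4 + 0·5 + 1·(-4) - 2| / √(0² + 0² + 1²)
  = |0 + 0 - 4 - 2| / √(0 + 0 + 1)
  = |-6| / √1
  = 6 / 1
  ≈ 6

6


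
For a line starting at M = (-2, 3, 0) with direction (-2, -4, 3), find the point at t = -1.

P(t) = M + t·d
  = (-2 + (-2)·(-1), 3 + (-4)·(-1), 0 + 3·(-1))
  = (-2 + 2, 3 + 4, 0 - 3)
  = (0, 7, -3)

(0, 7, -3)


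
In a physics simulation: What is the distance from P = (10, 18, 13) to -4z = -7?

distance = |a·x₀ + b·y₀ + c·z₀ - d| / √(a² + b² + c²)
  = |0·10 + 0·18 + (-4)·13 - (-7)| / √(0² + 0² + (-4)²)
  = |0 + 0 - 52 + 7| / √(0 + 0 + 16)
  = |-45| / √16
  = 45 / 4
  ≈ 11.25

11.25


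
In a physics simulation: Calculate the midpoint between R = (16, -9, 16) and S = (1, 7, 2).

M = ((x₁+x₂)/2, (y₁+y₂)/2, (z₁+z₂)/2)
  = ((16 + 1)/2, (-9 + 7)/2, (16 + 2)/2)
  = (17/2, -2/2, 18/2)
  = (8.5, -1, 9)

(8.5, -1, 9)


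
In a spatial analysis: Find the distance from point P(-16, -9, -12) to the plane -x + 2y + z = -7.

distance = |a·x₀ + b·y₀ + c·z₀ - d| / √(a² + b² + c²)
  = |(-1)·(-16) + 2·(-9) + 1·(-12) - (-7)| / √((-1)² + 2² + 1²)
  = |16 - 18 - 12 + 7| / √(1 + 4 + 1)
  = |-7| / √6
  = 7 / 2.449
  ≈ 2.858

2.858


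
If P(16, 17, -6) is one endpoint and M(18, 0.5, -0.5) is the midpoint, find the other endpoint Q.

Q = 2M - P
  = (2·18 - 16, 2·0.5 - 17, 2·(-0.5) - (-6))
  = (36 - 16, 1 - 17, -1 + 6)
  = (20, -16, 5)

(20, -16, 5)


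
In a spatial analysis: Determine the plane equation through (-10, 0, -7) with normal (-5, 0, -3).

The plane through P with normal n = (a, b, c) satisfies n·(r - P) = 0,
i.e. ax + by + cz = a·x₀ + b·y₀ + c·z₀.
d = (-5)·(-10) + 0·0 + (-3)·(-7)
  = 50 + 0 + 21
  = 71
Equation: -5x - 3z = 71

-5x - 3z = 71


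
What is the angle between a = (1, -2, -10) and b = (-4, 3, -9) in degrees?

a·b = 1·(-4) + (-2)·3 + (-10)·(-9) = -4 - 6 + 90 = 80
|a| = √(1² + (-2)² + (-10)²) = √105 ≈ 10.25
|b| = √((-4)² + 3² + (-9)²) = √106 ≈ 10.3
cos θ = (a·b)/(|a||b|) = 80/(10.25·10.3) ≈ 0.7583
θ = arccos(0.7583) ≈ 40.69°

40.69°


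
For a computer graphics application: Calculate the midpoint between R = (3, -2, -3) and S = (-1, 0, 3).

M = ((x₁+x₂)/2, (y₁+y₂)/2, (z₁+z₂)/2)
  = ((3 - 1)/2, (-2 + 0)/2, (-3 + 3)/2)
  = (2/2, -2/2, 0/2)
  = (1, -1, 0)

(1, -1, 0)


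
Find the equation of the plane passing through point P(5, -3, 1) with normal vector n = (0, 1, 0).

The plane through P with normal n = (a, b, c) satisfies n·(r - P) = 0,
i.e. ax + by + cz = a·x₀ + b·y₀ + c·z₀.
d = 0·5 + 1·(-3) + 0·1
  = 0 - 3 + 0
  = -3
Equation: y = -3

y = -3


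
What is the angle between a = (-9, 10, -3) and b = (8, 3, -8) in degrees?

a·b = (-9)·8 + 10·3 + (-3)·(-8) = -72 + 30 + 24 = -18
|a| = √((-9)² + 10² + (-3)²) = √190 ≈ 13.78
|b| = √(8² + 3² + (-8)²) = √137 ≈ 11.7
cos θ = (a·b)/(|a||b|) = -18/(13.78·11.7) ≈ -0.1116
θ = arccos(-0.1116) ≈ 96.41°

96.41°


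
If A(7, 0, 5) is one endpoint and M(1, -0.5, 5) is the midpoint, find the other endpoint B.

B = 2M - A
  = (2·1 - 7, 2·(-0.5) - 0, 2·5 - 5)
  = (2 - 7, -1 + 0, 10 - 5)
  = (-5, -1, 5)

(-5, -1, 5)


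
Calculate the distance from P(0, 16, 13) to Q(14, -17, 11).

d = √[(x₂-x₁)² + (y₂-y₁)² + (z₂-z₁)²]
  = √[14² + (-33)² + (-2)²]
  = √[196 + 1089 + 4]
  = √1289
  ≈ 35.9

35.9


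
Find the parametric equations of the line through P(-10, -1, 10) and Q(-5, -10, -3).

Direction vector d = Q - P = (-5 + 10, -10 + 1, -3 - 10) = (5, -9, -13)
Parametric form r = P + t·d:
x = -10 + 5t, y = -1 - 9t, z = 10 - 13t

x = -10 + 5t, y = -1 - 9t, z = 10 - 13t


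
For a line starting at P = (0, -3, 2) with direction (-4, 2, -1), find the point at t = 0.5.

P(t) = P + t·d
  = (0 + (-4)·0.5, -3 + 2·0.5, 2 + (-1)·0.5)
  = (0 - 2, -3 + 1, 2 - 0.5)
  = (-2, -2, 1.5)

(-2, -2, 1.5)


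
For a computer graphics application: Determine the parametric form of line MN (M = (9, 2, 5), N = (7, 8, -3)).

Direction vector d = N - M = (7 - 9, 8 - 2, -3 - 5) = (-2, 6, -8)
Parametric form r = M + t·d:
x = 9 - 2t, y = 2 + 6t, z = 5 - 8t

x = 9 - 2t, y = 2 + 6t, z = 5 - 8t


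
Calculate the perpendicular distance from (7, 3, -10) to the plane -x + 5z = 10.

distance = |a·x₀ + b·y₀ + c·z₀ - d| / √(a² + b² + c²)
  = |(-1)·7 + 0·3 + 5·(-10) - 10| / √((-1)² + 0² + 5²)
  = |-7 + 0 - 50 - 10| / √(1 + 0 + 25)
  = |-67| / √26
  = 67 / 5.099
  ≈ 13.14

13.14


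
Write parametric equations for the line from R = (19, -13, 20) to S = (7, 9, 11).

Direction vector d = S - R = (7 - 19, 9 + 13, 11 - 20) = (-12, 22, -9)
Parametric form r = R + t·d:
x = 19 - 12t, y = -13 + 22t, z = 20 - 9t

x = 19 - 12t, y = -13 + 22t, z = 20 - 9t


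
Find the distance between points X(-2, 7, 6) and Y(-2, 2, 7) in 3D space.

d = √[(x₂-x₁)² + (y₂-y₁)² + (z₂-z₁)²]
  = √[0² + (-5)² + 1²]
  = √[0 + 25 + 1]
  = √26
  ≈ 5.099

5.099


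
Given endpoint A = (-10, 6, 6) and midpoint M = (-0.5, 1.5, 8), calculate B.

B = 2M - A
  = (2·(-0.5) - (-10), 2·1.5 - 6, 2·8 - 6)
  = (-1 + 10, 3 - 6, 16 - 6)
  = (9, -3, 10)

(9, -3, 10)


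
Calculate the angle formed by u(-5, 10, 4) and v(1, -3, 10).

u·v = (-5)·1 + 10·(-3) + 4·10 = -5 - 30 + 40 = 5
|u| = √((-5)² + 10² + 4²) = √141 ≈ 11.87
|v| = √(1² + (-3)² + 10²) = √110 ≈ 10.49
cos θ = (u·v)/(|u||v|) = 5/(11.87·10.49) ≈ 0.04015
θ = arccos(0.04015) ≈ 87.7°

87.7°


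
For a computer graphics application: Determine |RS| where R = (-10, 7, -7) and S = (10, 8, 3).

d = √[(x₂-x₁)² + (y₂-y₁)² + (z₂-z₁)²]
  = √[20² + 1² + 10²]
  = √[400 + 1 + 100]
  = √501
  ≈ 22.38

22.38


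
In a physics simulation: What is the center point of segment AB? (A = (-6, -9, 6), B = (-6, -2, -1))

M = ((x₁+x₂)/2, (y₁+y₂)/2, (z₁+z₂)/2)
  = ((-6 - 6)/2, (-9 - 2)/2, (6 - 1)/2)
  = (-12/2, -11/2, 5/2)
  = (-6, -5.5, 2.5)

(-6, -5.5, 2.5)


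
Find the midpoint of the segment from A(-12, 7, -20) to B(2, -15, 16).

M = ((x₁+x₂)/2, (y₁+y₂)/2, (z₁+z₂)/2)
  = ((-12 + 2)/2, (7 - 15)/2, (-20 + 16)/2)
  = (-10/2, -8/2, -4/2)
  = (-5, -4, -2)

(-5, -4, -2)


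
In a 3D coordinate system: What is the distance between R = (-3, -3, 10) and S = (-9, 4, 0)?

d = √[(x₂-x₁)² + (y₂-y₁)² + (z₂-z₁)²]
  = √[(-6)² + 7² + (-10)²]
  = √[36 + 49 + 100]
  = √185
  ≈ 13.6

13.6


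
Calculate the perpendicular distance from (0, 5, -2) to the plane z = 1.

distance = |a·x₀ + b·y₀ + c·z₀ - d| / √(a² + b² + c²)
  = |0·0 + 0·5 + 1·(-2) - 1| / √(0² + 0² + 1²)
  = |0 + 0 - 2 - 1| / √(0 + 0 + 1)
  = |-3| / √1
  = 3 / 1
  ≈ 3

3


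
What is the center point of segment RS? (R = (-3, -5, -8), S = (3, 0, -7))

M = ((x₁+x₂)/2, (y₁+y₂)/2, (z₁+z₂)/2)
  = ((-3 + 3)/2, (-5 + 0)/2, (-8 - 7)/2)
  = (0/2, -5/2, -15/2)
  = (0, -2.5, -7.5)

(0, -2.5, -7.5)


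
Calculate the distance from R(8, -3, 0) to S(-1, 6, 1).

d = √[(x₂-x₁)² + (y₂-y₁)² + (z₂-z₁)²]
  = √[(-9)² + 9² + 1²]
  = √[81 + 81 + 1]
  = √163
  ≈ 12.77

12.77


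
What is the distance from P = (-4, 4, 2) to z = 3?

distance = |a·x₀ + b·y₀ + c·z₀ - d| / √(a² + b² + c²)
  = |0·(-4) + 0·4 + 1·2 - 3| / √(0² + 0² + 1²)
  = |0 + 0 + 2 - 3| / √(0 + 0 + 1)
  = |-1| / √1
  = 1 / 1
  ≈ 1

1


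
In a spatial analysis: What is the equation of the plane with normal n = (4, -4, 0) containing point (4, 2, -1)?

The plane through P with normal n = (a, b, c) satisfies n·(r - P) = 0,
i.e. ax + by + cz = a·x₀ + b·y₀ + c·z₀.
d = 4·4 + (-4)·2 + 0·(-1)
  = 16 - 8 + 0
  = 8
Equation: 4x - 4y = 8

4x - 4y = 8


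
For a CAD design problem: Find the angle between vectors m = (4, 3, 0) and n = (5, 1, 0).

m·n = 4·5 + 3·1 + 0·0 = 20 + 3 + 0 = 23
|m| = √(4² + 3² + 0²) = √25 ≈ 5
|n| = √(5² + 1² + 0²) = √26 ≈ 5.099
cos θ = (m·n)/(|m||n|) = 23/(5·5.099) ≈ 0.9021
θ = arccos(0.9021) ≈ 25.56°

25.56°


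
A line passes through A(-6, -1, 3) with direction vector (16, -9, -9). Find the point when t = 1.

P(t) = A + t·d
  = (-6 + 16·1, -1 + (-9)·1, 3 + (-9)·1)
  = (-6 + 16, -1 - 9, 3 - 9)
  = (10, -10, -6)

(10, -10, -6)


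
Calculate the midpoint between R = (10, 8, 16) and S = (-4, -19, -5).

M = ((x₁+x₂)/2, (y₁+y₂)/2, (z₁+z₂)/2)
  = ((10 - 4)/2, (8 - 19)/2, (16 - 5)/2)
  = (6/2, -11/2, 11/2)
  = (3, -5.5, 5.5)

(3, -5.5, 5.5)


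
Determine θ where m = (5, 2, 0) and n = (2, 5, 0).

m·n = 5·2 + 2·5 + 0·0 = 10 + 10 + 0 = 20
|m| = √(5² + 2² + 0²) = √29 ≈ 5.385
|n| = √(2² + 5² + 0²) = √29 ≈ 5.385
cos θ = (m·n)/(|m||n|) = 20/(5.385·5.385) ≈ 0.6897
θ = arccos(0.6897) ≈ 46.4°

46.4°


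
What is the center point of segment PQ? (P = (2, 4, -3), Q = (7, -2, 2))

M = ((x₁+x₂)/2, (y₁+y₂)/2, (z₁+z₂)/2)
  = ((2 + 7)/2, (4 - 2)/2, (-3 + 2)/2)
  = (9/2, 2/2, -1/2)
  = (4.5, 1, -0.5)

(4.5, 1, -0.5)


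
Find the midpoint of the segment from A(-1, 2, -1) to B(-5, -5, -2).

M = ((x₁+x₂)/2, (y₁+y₂)/2, (z₁+z₂)/2)
  = ((-1 - 5)/2, (2 - 5)/2, (-1 - 2)/2)
  = (-6/2, -3/2, -3/2)
  = (-3, -1.5, -1.5)

(-3, -1.5, -1.5)


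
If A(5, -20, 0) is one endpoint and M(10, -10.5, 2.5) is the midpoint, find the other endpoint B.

B = 2M - A
  = (2·10 - 5, 2·(-10.5) - (-20), 2·2.5 - 0)
  = (20 - 5, -21 + 20, 5 + 0)
  = (15, -1, 5)

(15, -1, 5)


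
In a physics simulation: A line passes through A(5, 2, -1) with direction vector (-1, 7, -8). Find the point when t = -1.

P(t) = A + t·d
  = (5 + (-1)·(-1), 2 + 7·(-1), -1 + (-8)·(-1))
  = (5 + 1, 2 - 7, -1 + 8)
  = (6, -5, 7)

(6, -5, 7)


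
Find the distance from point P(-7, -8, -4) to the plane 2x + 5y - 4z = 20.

distance = |a·x₀ + b·y₀ + c·z₀ - d| / √(a² + b² + c²)
  = |2·(-7) + 5·(-8) + (-4)·(-4) - 20| / √(2² + 5² + (-4)²)
  = |-14 - 40 + 16 - 20| / √(4 + 25 + 16)
  = |-58| / √45
  = 58 / 6.708
  ≈ 8.646

8.646


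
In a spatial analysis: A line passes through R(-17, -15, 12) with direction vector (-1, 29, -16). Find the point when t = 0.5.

P(t) = R + t·d
  = (-17 + (-1)·0.5, -15 + 29·0.5, 12 + (-16)·0.5)
  = (-17 - 0.5, -15 + 14.5, 12 - 8)
  = (-17.5, -0.5, 4)

(-17.5, -0.5, 4)


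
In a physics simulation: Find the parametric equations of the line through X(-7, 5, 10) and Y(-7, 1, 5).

Direction vector d = Y - X = (-7 + 7, 1 - 5, 5 - 10) = (0, -4, -5)
Parametric form r = X + t·d:
x = -7, y = 5 - 4t, z = 10 - 5t

x = -7, y = 5 - 4t, z = 10 - 5t


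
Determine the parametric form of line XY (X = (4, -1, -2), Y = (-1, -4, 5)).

Direction vector d = Y - X = (-1 - 4, -4 + 1, 5 + 2) = (-5, -3, 7)
Parametric form r = X + t·d:
x = 4 - 5t, y = -1 - 3t, z = -2 + 7t

x = 4 - 5t, y = -1 - 3t, z = -2 + 7t


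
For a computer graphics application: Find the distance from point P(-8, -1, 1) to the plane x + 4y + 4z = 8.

distance = |a·x₀ + b·y₀ + c·z₀ - d| / √(a² + b² + c²)
  = |1·(-8) + 4·(-1) + 4·1 - 8| / √(1² + 4² + 4²)
  = |-8 - 4 + 4 - 8| / √(1 + 16 + 16)
  = |-16| / √33
  = 16 / 5.745
  ≈ 2.785

2.785


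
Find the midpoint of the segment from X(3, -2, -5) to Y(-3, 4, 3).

M = ((x₁+x₂)/2, (y₁+y₂)/2, (z₁+z₂)/2)
  = ((3 - 3)/2, (-2 + 4)/2, (-5 + 3)/2)
  = (0/2, 2/2, -2/2)
  = (0, 1, -1)

(0, 1, -1)


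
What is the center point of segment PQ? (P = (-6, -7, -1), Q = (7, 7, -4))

M = ((x₁+x₂)/2, (y₁+y₂)/2, (z₁+z₂)/2)
  = ((-6 + 7)/2, (-7 + 7)/2, (-1 - 4)/2)
  = (1/2, 0/2, -5/2)
  = (0.5, 0, -2.5)

(0.5, 0, -2.5)


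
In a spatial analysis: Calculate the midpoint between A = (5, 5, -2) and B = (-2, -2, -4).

M = ((x₁+x₂)/2, (y₁+y₂)/2, (z₁+z₂)/2)
  = ((5 - 2)/2, (5 - 2)/2, (-2 - 4)/2)
  = (3/2, 3/2, -6/2)
  = (1.5, 1.5, -3)

(1.5, 1.5, -3)


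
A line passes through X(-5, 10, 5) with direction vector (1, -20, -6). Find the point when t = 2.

P(t) = X + t·d
  = (-5 + 1·2, 10 + (-20)·2, 5 + (-6)·2)
  = (-5 + 2, 10 - 40, 5 - 12)
  = (-3, -30, -7)

(-3, -30, -7)


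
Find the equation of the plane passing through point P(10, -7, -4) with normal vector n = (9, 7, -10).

The plane through P with normal n = (a, b, c) satisfies n·(r - P) = 0,
i.e. ax + by + cz = a·x₀ + b·y₀ + c·z₀.
d = 9·10 + 7·(-7) + (-10)·(-4)
  = 90 - 49 + 40
  = 81
Equation: 9x + 7y - 10z = 81

9x + 7y - 10z = 81


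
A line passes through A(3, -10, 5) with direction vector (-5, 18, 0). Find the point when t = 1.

P(t) = A + t·d
  = (3 + (-5)·1, -10 + 18·1, 5 + 0·1)
  = (3 - 5, -10 + 18, 5 + 0)
  = (-2, 8, 5)

(-2, 8, 5)


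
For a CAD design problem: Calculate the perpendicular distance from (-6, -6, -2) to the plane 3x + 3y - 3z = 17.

distance = |a·x₀ + b·y₀ + c·z₀ - d| / √(a² + b² + c²)
  = |3·(-6) + 3·(-6) + (-3)·(-2) - 17| / √(3² + 3² + (-3)²)
  = |-18 - 18 + 6 - 17| / √(9 + 9 + 9)
  = |-47| / √27
  = 47 / 5.196
  ≈ 9.045

9.045


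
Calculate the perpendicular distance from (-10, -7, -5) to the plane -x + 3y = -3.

distance = |a·x₀ + b·y₀ + c·z₀ - d| / √(a² + b² + c²)
  = |(-1)·(-10) + 3·(-7) + 0·(-5) - (-3)| / √((-1)² + 3² + 0²)
  = |10 - 21 + 0 + 3| / √(1 + 9 + 0)
  = |-8| / √10
  = 8 / 3.162
  ≈ 2.53

2.53


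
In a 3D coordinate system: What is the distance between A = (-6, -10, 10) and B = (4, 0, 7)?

d = √[(x₂-x₁)² + (y₂-y₁)² + (z₂-z₁)²]
  = √[10² + 10² + (-3)²]
  = √[100 + 100 + 9]
  = √209
  ≈ 14.46

14.46


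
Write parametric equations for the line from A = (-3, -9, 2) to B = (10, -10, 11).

Direction vector d = B - A = (10 + 3, -10 + 9, 11 - 2) = (13, -1, 9)
Parametric form r = A + t·d:
x = -3 + 13t, y = -9 - t, z = 2 + 9t

x = -3 + 13t, y = -9 - t, z = 2 + 9t


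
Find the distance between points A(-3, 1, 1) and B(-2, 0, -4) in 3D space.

d = √[(x₂-x₁)² + (y₂-y₁)² + (z₂-z₁)²]
  = √[1² + (-1)² + (-5)²]
  = √[1 + 1 + 25]
  = √27
  ≈ 5.196

5.196


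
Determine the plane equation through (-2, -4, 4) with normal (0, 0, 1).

The plane through P with normal n = (a, b, c) satisfies n·(r - P) = 0,
i.e. ax + by + cz = a·x₀ + b·y₀ + c·z₀.
d = 0·(-2) + 0·(-4) + 1·4
  = 0 + 0 + 4
  = 4
Equation: z = 4

z = 4


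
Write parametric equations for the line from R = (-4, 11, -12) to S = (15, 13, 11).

Direction vector d = S - R = (15 + 4, 13 - 11, 11 + 12) = (19, 2, 23)
Parametric form r = R + t·d:
x = -4 + 19t, y = 11 + 2t, z = -12 + 23t

x = -4 + 19t, y = 11 + 2t, z = -12 + 23t


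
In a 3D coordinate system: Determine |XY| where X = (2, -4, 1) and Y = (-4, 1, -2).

d = √[(x₂-x₁)² + (y₂-y₁)² + (z₂-z₁)²]
  = √[(-6)² + 5² + (-3)²]
  = √[36 + 25 + 9]
  = √70
  ≈ 8.367

8.367


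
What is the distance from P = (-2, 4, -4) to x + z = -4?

distance = |a·x₀ + b·y₀ + c·z₀ - d| / √(a² + b² + c²)
  = |1·(-2) + 0·4 + 1·(-4) - (-4)| / √(1² + 0² + 1²)
  = |-2 + 0 - 4 + 4| / √(1 + 0 + 1)
  = |-2| / √2
  = 2 / 1.414
  ≈ 1.414

1.414


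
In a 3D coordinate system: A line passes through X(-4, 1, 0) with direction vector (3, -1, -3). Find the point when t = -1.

P(t) = X + t·d
  = (-4 + 3·(-1), 1 + (-1)·(-1), 0 + (-3)·(-1))
  = (-4 - 3, 1 + 1, 0 + 3)
  = (-7, 2, 3)

(-7, 2, 3)


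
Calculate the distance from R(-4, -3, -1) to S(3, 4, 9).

d = √[(x₂-x₁)² + (y₂-y₁)² + (z₂-z₁)²]
  = √[7² + 7² + 10²]
  = √[49 + 49 + 100]
  = √198
  ≈ 14.07

14.07


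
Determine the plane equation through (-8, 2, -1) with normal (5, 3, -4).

The plane through P with normal n = (a, b, c) satisfies n·(r - P) = 0,
i.e. ax + by + cz = a·x₀ + b·y₀ + c·z₀.
d = 5·(-8) + 3·2 + (-4)·(-1)
  = -40 + 6 + 4
  = -30
Equation: 5x + 3y - 4z = -30

5x + 3y - 4z = -30


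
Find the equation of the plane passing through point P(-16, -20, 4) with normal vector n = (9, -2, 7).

The plane through P with normal n = (a, b, c) satisfies n·(r - P) = 0,
i.e. ax + by + cz = a·x₀ + b·y₀ + c·z₀.
d = 9·(-16) + (-2)·(-20) + 7·4
  = -144 + 40 + 28
  = -76
Equation: 9x - 2y + 7z = -76

9x - 2y + 7z = -76


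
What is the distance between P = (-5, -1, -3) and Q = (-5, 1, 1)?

d = √[(x₂-x₁)² + (y₂-y₁)² + (z₂-z₁)²]
  = √[0² + 2² + 4²]
  = √[0 + 4 + 16]
  = √20
  ≈ 4.472

4.472


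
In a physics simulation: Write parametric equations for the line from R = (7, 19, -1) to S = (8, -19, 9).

Direction vector d = S - R = (8 - 7, -19 - 19, 9 + 1) = (1, -38, 10)
Parametric form r = R + t·d:
x = 7 + t, y = 19 - 38t, z = -1 + 10t

x = 7 + t, y = 19 - 38t, z = -1 + 10t


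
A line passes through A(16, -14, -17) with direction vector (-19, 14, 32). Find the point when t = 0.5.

P(t) = A + t·d
  = (16 + (-19)·0.5, -14 + 14·0.5, -17 + 32·0.5)
  = (16 - 9.5, -14 + 7, -17 + 16)
  = (6.5, -7, -1)

(6.5, -7, -1)


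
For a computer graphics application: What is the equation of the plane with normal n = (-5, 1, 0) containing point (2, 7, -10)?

The plane through P with normal n = (a, b, c) satisfies n·(r - P) = 0,
i.e. ax + by + cz = a·x₀ + b·y₀ + c·z₀.
d = (-5)·2 + 1·7 + 0·(-10)
  = -10 + 7 + 0
  = -3
Equation: -5x + y = -3

-5x + y = -3


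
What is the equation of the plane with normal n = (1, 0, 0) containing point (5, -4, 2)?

The plane through P with normal n = (a, b, c) satisfies n·(r - P) = 0,
i.e. ax + by + cz = a·x₀ + b·y₀ + c·z₀.
d = 1·5 + 0·(-4) + 0·2
  = 5 + 0 + 0
  = 5
Equation: x = 5

x = 5


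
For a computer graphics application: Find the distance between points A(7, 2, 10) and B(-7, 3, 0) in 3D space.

d = √[(x₂-x₁)² + (y₂-y₁)² + (z₂-z₁)²]
  = √[(-14)² + 1² + (-10)²]
  = √[196 + 1 + 100]
  = √297
  ≈ 17.23

17.23


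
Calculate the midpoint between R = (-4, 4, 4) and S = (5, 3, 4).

M = ((x₁+x₂)/2, (y₁+y₂)/2, (z₁+z₂)/2)
  = ((-4 + 5)/2, (4 + 3)/2, (4 + 4)/2)
  = (1/2, 7/2, 8/2)
  = (0.5, 3.5, 4)

(0.5, 3.5, 4)


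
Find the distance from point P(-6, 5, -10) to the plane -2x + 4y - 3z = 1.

distance = |a·x₀ + b·y₀ + c·z₀ - d| / √(a² + b² + c²)
  = |(-2)·(-6) + 4·5 + (-3)·(-10) - 1| / √((-2)² + 4² + (-3)²)
  = |12 + 20 + 30 - 1| / √(4 + 16 + 9)
  = |61| / √29
  = 61 / 5.385
  ≈ 11.33

11.33


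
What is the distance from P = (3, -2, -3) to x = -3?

distance = |a·x₀ + b·y₀ + c·z₀ - d| / √(a² + b² + c²)
  = |1·3 + 0·(-2) + 0·(-3) - (-3)| / √(1² + 0² + 0²)
  = |3 + 0 + 0 + 3| / √(1 + 0 + 0)
  = |6| / √1
  = 6 / 1
  ≈ 6

6


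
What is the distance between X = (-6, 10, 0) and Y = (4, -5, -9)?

d = √[(x₂-x₁)² + (y₂-y₁)² + (z₂-z₁)²]
  = √[10² + (-15)² + (-9)²]
  = √[100 + 225 + 81]
  = √406
  ≈ 20.15

20.15


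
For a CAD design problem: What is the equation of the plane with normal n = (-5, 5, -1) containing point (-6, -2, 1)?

The plane through P with normal n = (a, b, c) satisfies n·(r - P) = 0,
i.e. ax + by + cz = a·x₀ + b·y₀ + c·z₀.
d = (-5)·(-6) + 5·(-2) + (-1)·1
  = 30 - 10 - 1
  = 19
Equation: -5x + 5y - z = 19

-5x + 5y - z = 19


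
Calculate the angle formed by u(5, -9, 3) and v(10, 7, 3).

u·v = 5·10 + (-9)·7 + 3·3 = 50 - 63 + 9 = -4
|u| = √(5² + (-9)² + 3²) = √115 ≈ 10.72
|v| = √(10² + 7² + 3²) = √158 ≈ 12.57
cos θ = (u·v)/(|u||v|) = -4/(10.72·12.57) ≈ -0.02967
θ = arccos(-0.02967) ≈ 91.7°

91.7°


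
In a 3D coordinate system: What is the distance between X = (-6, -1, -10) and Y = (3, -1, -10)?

d = √[(x₂-x₁)² + (y₂-y₁)² + (z₂-z₁)²]
  = √[9² + 0² + 0²]
  = √[81 + 0 + 0]
  = √81
  ≈ 9

9


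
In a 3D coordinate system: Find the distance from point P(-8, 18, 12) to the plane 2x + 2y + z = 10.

distance = |a·x₀ + b·y₀ + c·z₀ - d| / √(a² + b² + c²)
  = |2·(-8) + 2·18 + 1·12 - 10| / √(2² + 2² + 1²)
  = |-16 + 36 + 12 - 10| / √(4 + 4 + 1)
  = |22| / √9
  = 22 / 3
  ≈ 7.333

7.333


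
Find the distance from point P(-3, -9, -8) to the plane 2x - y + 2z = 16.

distance = |a·x₀ + b·y₀ + c·z₀ - d| / √(a² + b² + c²)
  = |2·(-3) + (-1)·(-9) + 2·(-8) - 16| / √(2² + (-1)² + 2²)
  = |-6 + 9 - 16 - 16| / √(4 + 1 + 4)
  = |-29| / √9
  = 29 / 3
  ≈ 9.667

9.667


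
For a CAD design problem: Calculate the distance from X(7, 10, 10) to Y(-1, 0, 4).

d = √[(x₂-x₁)² + (y₂-y₁)² + (z₂-z₁)²]
  = √[(-8)² + (-10)² + (-6)²]
  = √[64 + 100 + 36]
  = √200
  ≈ 14.14

14.14


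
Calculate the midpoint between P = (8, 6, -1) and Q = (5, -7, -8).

M = ((x₁+x₂)/2, (y₁+y₂)/2, (z₁+z₂)/2)
  = ((8 + 5)/2, (6 - 7)/2, (-1 - 8)/2)
  = (13/2, -1/2, -9/2)
  = (6.5, -0.5, -4.5)

(6.5, -0.5, -4.5)


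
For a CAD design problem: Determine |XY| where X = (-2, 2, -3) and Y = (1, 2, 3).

d = √[(x₂-x₁)² + (y₂-y₁)² + (z₂-z₁)²]
  = √[3² + 0² + 6²]
  = √[9 + 0 + 36]
  = √45
  ≈ 6.708

6.708


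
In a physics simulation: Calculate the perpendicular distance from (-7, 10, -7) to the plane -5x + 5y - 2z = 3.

distance = |a·x₀ + b·y₀ + c·z₀ - d| / √(a² + b² + c²)
  = |(-5)·(-7) + 5·10 + (-2)·(-7) - 3| / √((-5)² + 5² + (-2)²)
  = |35 + 50 + 14 - 3| / √(25 + 25 + 4)
  = |96| / √54
  = 96 / 7.348
  ≈ 13.06

13.06


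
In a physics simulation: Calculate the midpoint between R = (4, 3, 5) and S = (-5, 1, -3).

M = ((x₁+x₂)/2, (y₁+y₂)/2, (z₁+z₂)/2)
  = ((4 - 5)/2, (3 + 1)/2, (5 - 3)/2)
  = (-1/2, 4/2, 2/2)
  = (-0.5, 2, 1)

(-0.5, 2, 1)


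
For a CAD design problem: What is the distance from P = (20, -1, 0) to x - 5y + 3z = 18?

distance = |a·x₀ + b·y₀ + c·z₀ - d| / √(a² + b² + c²)
  = |1·20 + (-5)·(-1) + 3·0 - 18| / √(1² + (-5)² + 3²)
  = |20 + 5 + 0 - 18| / √(1 + 25 + 9)
  = |7| / √35
  = 7 / 5.916
  ≈ 1.183

1.183


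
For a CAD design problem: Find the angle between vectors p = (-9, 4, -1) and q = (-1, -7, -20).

p·q = (-9)·(-1) + 4·(-7) + (-1)·(-20) = 9 - 28 + 20 = 1
|p| = √((-9)² + 4² + (-1)²) = √98 ≈ 9.899
|q| = √((-1)² + (-7)² + (-20)²) = √450 ≈ 21.21
cos θ = (p·q)/(|p||q|) = 1/(9.899·21.21) ≈ 0.004762
θ = arccos(0.004762) ≈ 89.73°

89.73°


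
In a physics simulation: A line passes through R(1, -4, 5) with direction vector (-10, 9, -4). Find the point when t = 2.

P(t) = R + t·d
  = (1 + (-10)·2, -4 + 9·2, 5 + (-4)·2)
  = (1 - 20, -4 + 18, 5 - 8)
  = (-19, 14, -3)

(-19, 14, -3)


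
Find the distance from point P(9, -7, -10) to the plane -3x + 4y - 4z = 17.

distance = |a·x₀ + b·y₀ + c·z₀ - d| / √(a² + b² + c²)
  = |(-3)·9 + 4·(-7) + (-4)·(-10) - 17| / √((-3)² + 4² + (-4)²)
  = |-27 - 28 + 40 - 17| / √(9 + 16 + 16)
  = |-32| / √41
  = 32 / 6.403
  ≈ 4.998

4.998


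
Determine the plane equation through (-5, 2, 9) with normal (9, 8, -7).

The plane through P with normal n = (a, b, c) satisfies n·(r - P) = 0,
i.e. ax + by + cz = a·x₀ + b·y₀ + c·z₀.
d = 9·(-5) + 8·2 + (-7)·9
  = -45 + 16 - 63
  = -92
Equation: 9x + 8y - 7z = -92

9x + 8y - 7z = -92


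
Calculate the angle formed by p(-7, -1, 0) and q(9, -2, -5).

p·q = (-7)·9 + (-1)·(-2) + 0·(-5) = -63 + 2 + 0 = -61
|p| = √((-7)² + (-1)² + 0²) = √50 ≈ 7.071
|q| = √(9² + (-2)² + (-5)²) = √110 ≈ 10.49
cos θ = (p·q)/(|p||q|) = -61/(7.071·10.49) ≈ -0.8225
θ = arccos(-0.8225) ≈ 145.3°

145.3°


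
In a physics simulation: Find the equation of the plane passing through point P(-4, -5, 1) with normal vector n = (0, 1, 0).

The plane through P with normal n = (a, b, c) satisfies n·(r - P) = 0,
i.e. ax + by + cz = a·x₀ + b·y₀ + c·z₀.
d = 0·(-4) + 1·(-5) + 0·1
  = 0 - 5 + 0
  = -5
Equation: y = -5

y = -5


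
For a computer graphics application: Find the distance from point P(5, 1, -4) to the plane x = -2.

distance = |a·x₀ + b·y₀ + c·z₀ - d| / √(a² + b² + c²)
  = |1·5 + 0·1 + 0·(-4) - (-2)| / √(1² + 0² + 0²)
  = |5 + 0 + 0 + 2| / √(1 + 0 + 0)
  = |7| / √1
  = 7 / 1
  ≈ 7

7


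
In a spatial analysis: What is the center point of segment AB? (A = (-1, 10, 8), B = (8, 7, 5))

M = ((x₁+x₂)/2, (y₁+y₂)/2, (z₁+z₂)/2)
  = ((-1 + 8)/2, (10 + 7)/2, (8 + 5)/2)
  = (7/2, 17/2, 13/2)
  = (3.5, 8.5, 6.5)

(3.5, 8.5, 6.5)


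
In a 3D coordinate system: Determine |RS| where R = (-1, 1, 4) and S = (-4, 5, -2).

d = √[(x₂-x₁)² + (y₂-y₁)² + (z₂-z₁)²]
  = √[(-3)² + 4² + (-6)²]
  = √[9 + 16 + 36]
  = √61
  ≈ 7.81

7.81


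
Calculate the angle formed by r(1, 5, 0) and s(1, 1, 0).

r·s = 1·1 + 5·1 + 0·0 = 1 + 5 + 0 = 6
|r| = √(1² + 5² + 0²) = √26 ≈ 5.099
|s| = √(1² + 1² + 0²) = √2 ≈ 1.414
cos θ = (r·s)/(|r||s|) = 6/(5.099·1.414) ≈ 0.8321
θ = arccos(0.8321) ≈ 33.69°

33.69°


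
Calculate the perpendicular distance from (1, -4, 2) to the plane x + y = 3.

distance = |a·x₀ + b·y₀ + c·z₀ - d| / √(a² + b² + c²)
  = |1·1 + 1·(-4) + 0·2 - 3| / √(1² + 1² + 0²)
  = |1 - 4 + 0 - 3| / √(1 + 1 + 0)
  = |-6| / √2
  = 6 / 1.414
  ≈ 4.243

4.243


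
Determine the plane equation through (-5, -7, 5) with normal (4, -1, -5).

The plane through P with normal n = (a, b, c) satisfies n·(r - P) = 0,
i.e. ax + by + cz = a·x₀ + b·y₀ + c·z₀.
d = 4·(-5) + (-1)·(-7) + (-5)·5
  = -20 + 7 - 25
  = -38
Equation: 4x - y - 5z = -38

4x - y - 5z = -38


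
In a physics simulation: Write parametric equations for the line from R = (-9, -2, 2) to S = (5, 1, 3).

Direction vector d = S - R = (5 + 9, 1 + 2, 3 - 2) = (14, 3, 1)
Parametric form r = R + t·d:
x = -9 + 14t, y = -2 + 3t, z = 2 + t

x = -9 + 14t, y = -2 + 3t, z = 2 + t


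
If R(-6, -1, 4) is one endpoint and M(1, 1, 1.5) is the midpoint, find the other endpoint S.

S = 2M - R
  = (2·1 - (-6), 2·1 - (-1), 2·1.5 - 4)
  = (2 + 6, 2 + 1, 3 - 4)
  = (8, 3, -1)

(8, 3, -1)


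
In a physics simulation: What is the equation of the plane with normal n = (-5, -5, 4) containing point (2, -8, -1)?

The plane through P with normal n = (a, b, c) satisfies n·(r - P) = 0,
i.e. ax + by + cz = a·x₀ + b·y₀ + c·z₀.
d = (-5)·2 + (-5)·(-8) + 4·(-1)
  = -10 + 40 - 4
  = 26
Equation: -5x - 5y + 4z = 26

-5x - 5y + 4z = 26
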